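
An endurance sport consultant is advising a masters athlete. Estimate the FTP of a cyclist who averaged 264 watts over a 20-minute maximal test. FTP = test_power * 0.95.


FTP = 264 * 0.95 = 250.8 W

250.8 W


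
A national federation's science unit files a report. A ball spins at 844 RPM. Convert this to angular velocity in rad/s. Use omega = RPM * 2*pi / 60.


omega = 844 * 2 * pi / 60
= 844 * 6.28318531 / 60
= 5303.008 / 60
= 88.383 rad/s

88.383 rad/s


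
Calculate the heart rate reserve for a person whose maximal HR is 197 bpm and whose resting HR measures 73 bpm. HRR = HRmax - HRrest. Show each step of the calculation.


HRmax = 197 bpm
HRrest = 73 bpm
HRR = 197 - 73 = 124 bpm

124 bpm


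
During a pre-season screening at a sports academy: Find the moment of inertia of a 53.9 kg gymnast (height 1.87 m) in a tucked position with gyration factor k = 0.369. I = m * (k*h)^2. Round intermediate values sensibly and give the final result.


Radius of gyration = 0.369 * 1.87 = 0.69003 m
I = 53.9 * 0.69003^2
= 53.9 * 0.476141
= 25.664 kg*m^2

25.664 kg*m^2


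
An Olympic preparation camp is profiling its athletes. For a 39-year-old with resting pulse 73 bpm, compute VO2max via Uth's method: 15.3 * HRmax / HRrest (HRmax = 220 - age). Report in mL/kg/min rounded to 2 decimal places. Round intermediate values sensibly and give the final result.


Step 1: HRmax = 220 - 39 = 181 bpm
Step 2: Ratio = 181 / 73 = 2.4795
Step 3: VO2max = 15.3 * 2.4795 = 37.94 mL/kg/min

37.94 mL/kg/min


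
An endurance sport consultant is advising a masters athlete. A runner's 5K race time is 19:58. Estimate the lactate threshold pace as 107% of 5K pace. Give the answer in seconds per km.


Total race time = 19*60 + 58 = 1198 seconds
5K pace = 1198 / 5 = 239.6 sec/km
LT pace = 239.6 * 1.07 = 256.37 sec/km

256.37 s/km


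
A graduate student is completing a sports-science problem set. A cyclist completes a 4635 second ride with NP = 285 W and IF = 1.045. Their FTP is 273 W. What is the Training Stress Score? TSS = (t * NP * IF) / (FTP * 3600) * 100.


t * NP * IF = 4635 * 285 * 1.045 = 1380418.875
FTP * 3600 = 982800
TSS = (1380418.875 / 982800) * 100 = 140.46

140.46 TSS


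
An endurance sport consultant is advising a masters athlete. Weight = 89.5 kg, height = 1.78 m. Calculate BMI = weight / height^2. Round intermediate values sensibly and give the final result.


height^2 = 1.78^2 = 3.1684
BMI = 89.5 / 3.1684 = 28.25 kg/m^2

28.25 kg/m^2


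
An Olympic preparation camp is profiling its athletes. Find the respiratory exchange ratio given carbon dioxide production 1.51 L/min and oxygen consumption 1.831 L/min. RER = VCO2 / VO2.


VCO2 = 1.51 L/min
VO2 = 1.831 L/min
RER = 1.51 / 1.831 = 0.8247

0.8247


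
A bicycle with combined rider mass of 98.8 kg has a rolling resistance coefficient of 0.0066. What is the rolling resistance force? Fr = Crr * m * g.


Fr = 0.0066 * 98.8 * 9.81
= 0.65208 * 9.81
= 6.397 N

6.397 N


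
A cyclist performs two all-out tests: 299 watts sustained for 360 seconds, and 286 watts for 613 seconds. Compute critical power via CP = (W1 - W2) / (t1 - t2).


W1 = P1 * t1 = 299 * 360 = 107640 J
W2 = P2 * t2 = 286 * 613 = 175318 J
CP = (107640 - 175318) / (360 - 613)
= 267.5 W

267.5 W


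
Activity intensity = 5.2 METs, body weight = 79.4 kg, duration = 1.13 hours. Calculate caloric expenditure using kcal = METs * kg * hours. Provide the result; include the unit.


kcal = 5.2 * 79.4 * 1.13
= 412.88 * 1.13
= 466.55 kcal

466.55 kcal


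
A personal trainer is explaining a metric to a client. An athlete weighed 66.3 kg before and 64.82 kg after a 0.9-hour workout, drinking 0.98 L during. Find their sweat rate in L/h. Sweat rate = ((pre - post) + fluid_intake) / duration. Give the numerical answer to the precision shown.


Body mass change = 1.48 kg
Total sweat loss = 1.48 + 0.98 = 2.46 L
Rate = 2.46 / 0.9 = 2.733 L/h

2.733 L/h


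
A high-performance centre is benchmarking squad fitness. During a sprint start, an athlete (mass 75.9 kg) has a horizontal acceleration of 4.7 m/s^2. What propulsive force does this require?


Propulsive force = mass * acceleration
= 75.9 kg * 4.7 m/s^2
= 356.73 N

356.73 N


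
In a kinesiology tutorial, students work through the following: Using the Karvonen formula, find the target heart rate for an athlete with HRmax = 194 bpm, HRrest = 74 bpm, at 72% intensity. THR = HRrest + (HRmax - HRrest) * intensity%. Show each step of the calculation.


HRR = 194 - 74 = 120
THR = 74 + 120 * 0.72
= 74 + 86.4
= 160.4 bpm

160.4 bpm


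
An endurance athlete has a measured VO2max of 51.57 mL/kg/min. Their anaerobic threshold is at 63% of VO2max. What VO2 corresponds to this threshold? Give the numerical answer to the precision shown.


Anaerobic threshold VO2 = VO2max * 63%
= 51.57 * 0.63
= 32.49 mL/kg/min

32.49 mL/kg/min


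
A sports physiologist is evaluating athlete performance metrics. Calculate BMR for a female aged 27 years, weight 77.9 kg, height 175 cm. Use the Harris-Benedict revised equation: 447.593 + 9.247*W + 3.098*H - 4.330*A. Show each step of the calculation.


Substituting values:
W term = 9.247 * 77.9 = 720.3413
H term = 3.098 * 175 = 542.15
A term = 4.330 * 27 = 116.91
BMR = 1593.17 kcal/day

1593.17 kcal/day


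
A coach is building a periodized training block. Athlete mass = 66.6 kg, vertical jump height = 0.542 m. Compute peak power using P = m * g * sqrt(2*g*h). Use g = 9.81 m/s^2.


sqrt(2 * 9.81 * 0.542) = sqrt(10.63404) = 3.260988 m/s
P = 66.6 * 9.81 * 3.260988
= 2130.55 W

2130.55 W


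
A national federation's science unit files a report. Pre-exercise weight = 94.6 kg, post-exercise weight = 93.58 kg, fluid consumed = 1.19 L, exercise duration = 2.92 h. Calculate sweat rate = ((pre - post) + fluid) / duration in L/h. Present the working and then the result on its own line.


Weight loss = 94.6 - 93.58 = 1.02 kg (approx L)
Total sweat = 1.02 + 1.19 = 2.21 L
Sweat rate = 2.21 / 2.92 = 0.757 L/h

0.757 L/h


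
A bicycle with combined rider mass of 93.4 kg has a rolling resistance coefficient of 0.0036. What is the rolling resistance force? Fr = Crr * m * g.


Fr = 0.0036 * 93.4 * 9.81
= 0.33624 * 9.81
= 3.299 N

3.299 N


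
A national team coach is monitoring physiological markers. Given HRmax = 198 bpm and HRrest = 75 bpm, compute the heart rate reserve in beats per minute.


Heart rate reserve = maximum HR minus resting HR
HRR = 198 - 75 = 123 bpm

123 bpm


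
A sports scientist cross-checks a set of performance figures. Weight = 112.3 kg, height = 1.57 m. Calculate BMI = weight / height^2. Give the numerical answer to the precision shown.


height^2 = 1.57^2 = 2.4649
BMI = 112.3 / 2.4649 = 45.56 kg/m^2

45.56 kg/m^2


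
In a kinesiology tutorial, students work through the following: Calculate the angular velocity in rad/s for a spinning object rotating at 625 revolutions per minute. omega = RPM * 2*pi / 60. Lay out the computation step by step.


omega = RPM * 2*pi / 60
= 625 * 6.28318531 / 60
= 65.45 rad/s

65.45 rad/s


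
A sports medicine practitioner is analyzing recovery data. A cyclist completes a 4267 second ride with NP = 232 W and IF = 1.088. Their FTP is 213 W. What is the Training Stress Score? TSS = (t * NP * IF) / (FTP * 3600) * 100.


t * NP * IF = 4267 * 232 * 1.088 = 1077059.072
FTP * 3600 = 766800
TSS = (1077059.072 / 766800) * 100 = 140.46

140.46 TSS


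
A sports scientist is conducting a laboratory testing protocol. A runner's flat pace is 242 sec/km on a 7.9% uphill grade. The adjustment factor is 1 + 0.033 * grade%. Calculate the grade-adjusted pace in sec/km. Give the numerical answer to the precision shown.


Factor = 1 + 0.033 * 7.9 = 1.2607
Adjusted pace = 242 * 1.2607
= 305.09 sec/km

305.09 s/km


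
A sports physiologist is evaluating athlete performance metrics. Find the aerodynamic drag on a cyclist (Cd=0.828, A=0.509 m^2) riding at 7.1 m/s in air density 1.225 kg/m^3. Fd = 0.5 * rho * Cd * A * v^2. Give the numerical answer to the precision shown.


Fd = 0.5 * 1.225 * 0.828 * 0.509 * 7.1^2
= 0.5 * 1.225 * 0.828 * 0.509 * 50.41
= 13.013 N

13.013 N


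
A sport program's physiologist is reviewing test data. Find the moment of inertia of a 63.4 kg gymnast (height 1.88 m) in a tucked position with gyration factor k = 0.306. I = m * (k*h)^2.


Radius of gyration = 0.306 * 1.88 = 0.57528 m
I = 63.4 * 0.57528^2
= 63.4 * 0.330947
= 20.982 kg*m^2

20.982 kg*m^2


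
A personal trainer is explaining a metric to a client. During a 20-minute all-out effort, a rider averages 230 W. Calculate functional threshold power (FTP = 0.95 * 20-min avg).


FTP = 0.95 * 230
= 218.5 W

218.5 W


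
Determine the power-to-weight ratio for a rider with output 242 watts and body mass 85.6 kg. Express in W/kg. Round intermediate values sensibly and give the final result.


P/W = 242 / 85.6 = 2.827 W/kg

2.827 W/kg


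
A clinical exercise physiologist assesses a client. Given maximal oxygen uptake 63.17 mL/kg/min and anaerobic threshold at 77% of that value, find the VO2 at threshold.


Percentage as decimal = 0.77
VO2 at AT = 63.17 * 0.77 = 48.64 mL/kg/min

48.64 mL/kg/min


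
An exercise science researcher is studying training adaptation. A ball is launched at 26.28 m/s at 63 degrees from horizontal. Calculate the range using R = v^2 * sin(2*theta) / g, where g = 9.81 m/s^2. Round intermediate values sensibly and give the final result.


sin(2 * 63) = sin(126) = 0.809017
v^2 = 26.28^2 = 690.6384
R = 690.6384 * 0.809017 / 9.81
= 56.956 m

56.956 m


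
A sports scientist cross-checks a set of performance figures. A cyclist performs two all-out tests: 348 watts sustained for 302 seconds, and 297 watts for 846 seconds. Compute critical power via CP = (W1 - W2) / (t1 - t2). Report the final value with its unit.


W1 = P1 * t1 = 348 * 302 = 105096 J
W2 = P2 * t2 = 297 * 846 = 251262 J
CP = (105096 - 251262) / (302 - 846)
= 268.69 W

268.69 W


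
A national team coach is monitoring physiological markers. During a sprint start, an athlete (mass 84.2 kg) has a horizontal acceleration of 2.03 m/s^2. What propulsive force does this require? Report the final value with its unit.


Propulsive force = mass * acceleration
= 84.2 kg * 2.03 m/s^2
= 170.93 N

170.93 N


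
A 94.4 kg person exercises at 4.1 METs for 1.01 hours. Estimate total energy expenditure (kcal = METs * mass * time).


Energy = METs * mass(kg) * time(h)
= 4.1 * 94.4 * 1.01
= 390.91 kcal

390.91 kcal


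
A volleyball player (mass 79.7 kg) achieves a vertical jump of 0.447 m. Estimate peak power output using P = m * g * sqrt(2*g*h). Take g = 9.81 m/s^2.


2 * g * h = 2 * 9.81 * 0.447 = 8.77014
sqrt(8.77014) = 2.961442 m/s
P = 79.7 * 9.81 * 2.961442 = 2315.42 W

2315.42 W


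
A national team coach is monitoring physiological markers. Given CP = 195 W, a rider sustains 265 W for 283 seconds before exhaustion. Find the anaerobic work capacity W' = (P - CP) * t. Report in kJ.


Excess power = 265 - 195 = 70 W
Work above CP = 70 * 283 = 19810 J
W' = 19.81 kJ

19.81 kJ


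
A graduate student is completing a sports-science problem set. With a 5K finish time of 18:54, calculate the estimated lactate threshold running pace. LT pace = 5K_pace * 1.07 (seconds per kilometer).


Race duration = 1134 s for 5 km
Average pace = 1134 / 5 = 226.8 s/km
LT pace = 226.8 * 1.07
= 242.68 s/km

242.68 s/km


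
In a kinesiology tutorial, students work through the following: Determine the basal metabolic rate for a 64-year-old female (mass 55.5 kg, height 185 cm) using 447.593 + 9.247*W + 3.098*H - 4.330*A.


BMR = 447.593 + 9.247*55.5 + 3.098*185 - 4.330*64
= 1256.81 kcal/day

1256.81 kcal/day


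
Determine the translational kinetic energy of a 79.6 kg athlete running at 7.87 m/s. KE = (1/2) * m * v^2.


KE = 0.5 * m * v^2
= 0.5 * 79.6 * 7.87^2
= 0.5 * 79.6 * 61.9369
= 2465.09 J

2465.09 J


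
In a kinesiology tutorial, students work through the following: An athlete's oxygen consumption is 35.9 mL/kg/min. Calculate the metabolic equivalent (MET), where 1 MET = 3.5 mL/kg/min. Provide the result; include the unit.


MET = VO2 / 3.5
= 35.9 / 3.5
= 10.26 METs

10.26 METs


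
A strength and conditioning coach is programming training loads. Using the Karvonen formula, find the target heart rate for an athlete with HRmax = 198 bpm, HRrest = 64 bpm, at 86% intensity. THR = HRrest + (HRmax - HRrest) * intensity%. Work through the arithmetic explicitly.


HRR = 198 - 64 = 134
THR = 64 + 134 * 0.86
= 64 + 115.24
= 179.24 bpm

179.24 bpm


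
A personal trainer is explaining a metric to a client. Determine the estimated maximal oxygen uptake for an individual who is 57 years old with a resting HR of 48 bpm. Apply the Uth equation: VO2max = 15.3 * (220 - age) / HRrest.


HRmax = 220 - 57 = 163
VO2max = 15.3 * (163 / 48)
= 15.3 * 3.3958
= 51.96 mL/kg/min

51.96 mL/kg/min


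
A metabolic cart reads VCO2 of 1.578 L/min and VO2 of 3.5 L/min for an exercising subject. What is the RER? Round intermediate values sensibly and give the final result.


RER = VCO2 / VO2 = 1.578 / 3.5 = 0.4509

0.4509


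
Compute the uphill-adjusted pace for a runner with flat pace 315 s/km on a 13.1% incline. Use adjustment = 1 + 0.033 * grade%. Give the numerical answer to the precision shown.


Adjustment factor = 1 + 0.033 * 13.1 = 1.4323
Grade-adjusted pace = 315 * 1.4323 = 451.17 s/km

451.17 s/km


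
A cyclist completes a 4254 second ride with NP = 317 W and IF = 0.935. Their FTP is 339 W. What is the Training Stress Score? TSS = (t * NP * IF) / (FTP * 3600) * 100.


t * NP * IF = 4254 * 317 * 0.935 = 1260864.33
FTP * 3600 = 1220400
TSS = (1260864.33 / 1220400) * 100 = 103.32

103.32 TSS


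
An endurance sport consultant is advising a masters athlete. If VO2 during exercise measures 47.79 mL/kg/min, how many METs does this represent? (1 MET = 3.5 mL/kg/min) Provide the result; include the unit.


METs = VO2 / 3.5 = 47.79 / 3.5 = 13.65

13.65 METs


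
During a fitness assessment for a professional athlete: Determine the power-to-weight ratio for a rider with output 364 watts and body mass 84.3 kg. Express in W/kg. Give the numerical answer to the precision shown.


P/W = 364 / 84.3 = 4.318 W/kg

4.318 W/kg


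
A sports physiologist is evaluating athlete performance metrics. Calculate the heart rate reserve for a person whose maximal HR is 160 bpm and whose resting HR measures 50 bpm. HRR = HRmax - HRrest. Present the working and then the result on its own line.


HRmax = 160 bpm
HRrest = 50 bpm
HRR = 160 - 50 = 110 bpm

110 bpm


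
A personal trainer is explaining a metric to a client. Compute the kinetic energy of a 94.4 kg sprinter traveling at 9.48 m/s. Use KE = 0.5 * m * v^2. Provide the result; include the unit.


Velocity squared = 89.8704
KE = 0.5 * 94.4 * 89.8704 = 4241.88 J

4241.88 J


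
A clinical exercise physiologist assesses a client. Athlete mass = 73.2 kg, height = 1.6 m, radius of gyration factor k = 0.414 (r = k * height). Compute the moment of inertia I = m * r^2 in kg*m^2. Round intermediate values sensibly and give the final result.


r = k * height = 0.414 * 1.6 = 0.6624 m
r^2 = 0.6624^2 = 0.438774
I = 73.2 * 0.438774 = 32.118 kg*m^2

32.118 kg*m^2


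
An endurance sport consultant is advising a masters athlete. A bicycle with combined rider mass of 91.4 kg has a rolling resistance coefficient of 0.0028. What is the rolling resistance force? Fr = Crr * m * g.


Fr = 0.0028 * 91.4 * 9.81
= 0.25592 * 9.81
= 2.511 N

2.511 N


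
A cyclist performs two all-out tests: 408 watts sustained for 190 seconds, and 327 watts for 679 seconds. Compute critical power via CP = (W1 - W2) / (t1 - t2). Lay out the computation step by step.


W1 = P1 * t1 = 408 * 190 = 77520 J
W2 = P2 * t2 = 327 * 679 = 222033 J
CP = (77520 - 222033) / (190 - 679)
= 295.53 W

295.53 W


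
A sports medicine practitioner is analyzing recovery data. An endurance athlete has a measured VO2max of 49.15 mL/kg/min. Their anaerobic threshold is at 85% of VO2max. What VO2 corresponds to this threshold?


Anaerobic threshold VO2 = VO2max * 85%
= 49.15 * 0.85
= 41.78 mL/kg/min

41.78 mL/kg/min


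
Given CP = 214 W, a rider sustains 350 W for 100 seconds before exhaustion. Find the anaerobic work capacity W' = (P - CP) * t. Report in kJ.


Excess power = 350 - 214 = 136 W
Work above CP = 136 * 100 = 13600 J
W' = 13.6 kJ

13.6 kJ


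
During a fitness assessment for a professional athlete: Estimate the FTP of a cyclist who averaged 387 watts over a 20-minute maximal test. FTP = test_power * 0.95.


FTP = 387 * 0.95 = 367.65 W

367.65 W


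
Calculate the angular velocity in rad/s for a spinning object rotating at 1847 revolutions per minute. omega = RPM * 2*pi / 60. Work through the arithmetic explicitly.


omega = RPM * 2*pi / 60
= 1847 * 6.28318531 / 60
= 193.417 rad/s

193.417 rad/s


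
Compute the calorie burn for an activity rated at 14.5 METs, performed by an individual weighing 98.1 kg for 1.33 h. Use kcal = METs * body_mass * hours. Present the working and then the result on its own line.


Product of METs and mass = 14.5 * 98.1 = 1422.45
Total kcal = 1422.45 * 1.33 = 1891.86 kcal

1891.86 kcal


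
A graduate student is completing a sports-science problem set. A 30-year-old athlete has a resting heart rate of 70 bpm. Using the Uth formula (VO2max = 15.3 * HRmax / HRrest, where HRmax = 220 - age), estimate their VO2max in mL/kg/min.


HRmax = 220 - 30 = 190 bpm
Ratio = HRmax / HRrest = 190 / 70 = 2.7143
VO2max = 15.3 * 2.7143 = 41.53 mL/kg/min

41.53 mL/kg/min


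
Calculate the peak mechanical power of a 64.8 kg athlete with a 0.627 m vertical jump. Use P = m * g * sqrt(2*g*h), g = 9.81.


First, sqrt(2gh) = sqrt(2 * 9.81 * 0.627)
= sqrt(12.30174) = 3.507384 m/s
Power = 64.8 * 9.81 * 3.507384 = 2229.6 W

2229.6 W


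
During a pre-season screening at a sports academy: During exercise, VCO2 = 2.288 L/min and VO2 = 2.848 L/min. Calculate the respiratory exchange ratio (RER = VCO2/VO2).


RER = VCO2 / VO2
= 2.288 / 2.848
= 0.8034

0.8034


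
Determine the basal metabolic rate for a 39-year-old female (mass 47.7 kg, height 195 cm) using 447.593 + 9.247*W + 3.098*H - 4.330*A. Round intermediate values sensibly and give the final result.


BMR = 447.593 + 9.247*47.7 + 3.098*195 - 4.330*39
= 1323.91 kcal/day

1323.91 kcal/day


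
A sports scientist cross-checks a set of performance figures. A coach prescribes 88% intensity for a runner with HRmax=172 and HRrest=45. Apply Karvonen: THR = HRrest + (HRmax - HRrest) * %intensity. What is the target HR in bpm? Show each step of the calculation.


Heart rate reserve = 172 - 45 = 127
Intensity fraction = 88 / 100 = 0.88
THR = 45 + 127 * 0.88 = 156.76 bpm

156.76 bpm


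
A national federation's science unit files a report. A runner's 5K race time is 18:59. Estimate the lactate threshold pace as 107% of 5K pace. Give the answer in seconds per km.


Total race time = 18*60 + 59 = 1139 seconds
5K pace = 1139 / 5 = 227.8 sec/km
LT pace = 227.8 * 1.07 = 243.75 sec/km

243.75 s/km


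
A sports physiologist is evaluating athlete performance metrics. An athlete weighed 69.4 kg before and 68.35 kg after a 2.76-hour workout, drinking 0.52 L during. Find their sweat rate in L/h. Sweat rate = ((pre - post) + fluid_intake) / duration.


Body mass change = 1.05 kg
Total sweat loss = 1.05 + 0.52 = 1.57 L
Rate = 1.57 / 2.76 = 0.569 L/h

0.569 L/h


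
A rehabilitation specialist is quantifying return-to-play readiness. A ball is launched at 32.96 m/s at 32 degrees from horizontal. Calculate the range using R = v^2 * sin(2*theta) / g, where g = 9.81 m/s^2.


sin(2 * 32) = sin(64) = 0.898794
v^2 = 32.96^2 = 1086.3616
R = 1086.3616 * 0.898794 / 9.81
= 99.533 m

99.533 m


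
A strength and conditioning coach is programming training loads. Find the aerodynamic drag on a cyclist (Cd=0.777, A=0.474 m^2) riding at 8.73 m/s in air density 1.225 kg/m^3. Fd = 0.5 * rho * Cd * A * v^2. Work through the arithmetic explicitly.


Fd = 0.5 * 1.225 * 0.777 * 0.474 * 8.73^2
= 0.5 * 1.225 * 0.777 * 0.474 * 76.2129
= 17.192 N

17.192 N


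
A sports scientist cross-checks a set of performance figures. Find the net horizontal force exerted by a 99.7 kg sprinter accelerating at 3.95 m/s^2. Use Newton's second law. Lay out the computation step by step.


Newton's second law: F = m * a
F = 99.7 * 3.95 = 393.82 N

393.82 N


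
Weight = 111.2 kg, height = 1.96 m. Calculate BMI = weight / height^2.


height^2 = 1.96^2 = 3.8416
BMI = 111.2 / 3.8416 = 28.95 kg/m^2

28.95 kg/m^2


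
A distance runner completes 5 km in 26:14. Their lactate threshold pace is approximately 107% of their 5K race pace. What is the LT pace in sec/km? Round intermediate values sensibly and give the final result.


Convert to seconds: 26 min 14 s = 1574 s
Pace per km = 1574 / 5 = 314.8 s/km
LT pace = 314.8 * 1.07 = 336.84 s/km

336.84 s/km


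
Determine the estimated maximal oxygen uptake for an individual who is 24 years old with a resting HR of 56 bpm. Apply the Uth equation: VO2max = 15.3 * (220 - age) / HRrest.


HRmax = 220 - 24 = 196
VO2max = 15.3 * (196 / 56)
= 15.3 * 3.5
= 53.55 mL/kg/min

53.55 mL/kg/min


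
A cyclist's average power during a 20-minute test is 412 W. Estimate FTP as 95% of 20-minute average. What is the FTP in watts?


FTP = 20-min power * 0.95
= 412 * 0.95
= 391.4 W

391.4 W


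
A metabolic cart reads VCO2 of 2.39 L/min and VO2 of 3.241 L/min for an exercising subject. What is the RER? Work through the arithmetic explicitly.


RER = VCO2 / VO2 = 2.39 / 3.241 = 0.7374

0.7374


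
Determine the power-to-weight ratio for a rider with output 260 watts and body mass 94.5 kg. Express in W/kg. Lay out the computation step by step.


P/W = 260 / 94.5 = 2.751 W/kg

2.751 W/kg


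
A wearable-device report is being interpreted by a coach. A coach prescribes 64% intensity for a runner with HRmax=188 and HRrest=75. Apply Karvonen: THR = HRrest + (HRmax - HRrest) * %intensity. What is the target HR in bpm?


Heart rate reserve = 188 - 75 = 113
Intensity fraction = 64 / 100 = 0.64
THR = 75 + 113 * 0.64 = 147.32 bpm

147.32 bpm


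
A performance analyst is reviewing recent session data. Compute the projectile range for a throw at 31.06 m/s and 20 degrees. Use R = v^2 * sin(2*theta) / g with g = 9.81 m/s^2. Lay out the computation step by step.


Two times the angle = 40 degrees
sin(40) = 0.642788
R = 964.7236 * 0.642788 / 9.81 = 63.212 m

63.212 m


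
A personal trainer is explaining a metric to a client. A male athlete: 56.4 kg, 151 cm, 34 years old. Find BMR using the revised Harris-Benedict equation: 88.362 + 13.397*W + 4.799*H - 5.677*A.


Intercept = 88.362
Weight contribution = 13.397 * 56.4 = 755.5908
Height contribution = 4.799 * 151 = 724.649
Age contribution = 5.677 * 34 = 193.018
BMR = 88.362 + 755.5908 + 724.649 - 193.018
= 1375.58 kcal/day

1375.58 kcal/day


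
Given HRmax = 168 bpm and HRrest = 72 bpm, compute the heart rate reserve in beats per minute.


Heart rate reserve = maximum HR minus resting HR
HRR = 168 - 72 = 96 bpm

96 bpm


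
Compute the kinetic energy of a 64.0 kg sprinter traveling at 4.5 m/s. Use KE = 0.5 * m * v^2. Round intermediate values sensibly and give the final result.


Velocity squared = 20.25
KE = 0.5 * 64.0 * 20.25 = 648.0 J

648.0 J


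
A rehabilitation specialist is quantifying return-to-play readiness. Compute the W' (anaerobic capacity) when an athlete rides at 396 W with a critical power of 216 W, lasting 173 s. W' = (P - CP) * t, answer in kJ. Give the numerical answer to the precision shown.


Above-CP power = 180 W
Duration = 173 s
W' = 180 * 173 = 31140 J
Convert: 31140 / 1000 = 31.14 kJ

31.14 kJ


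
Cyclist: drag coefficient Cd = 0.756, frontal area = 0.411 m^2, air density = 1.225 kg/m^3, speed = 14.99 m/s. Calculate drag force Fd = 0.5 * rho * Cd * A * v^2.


v^2 = 14.99^2 = 224.7001
Fd = 0.5 * 1.225 * 0.756 * 0.411 * 224.7001
= 42.763 N

42.763 N


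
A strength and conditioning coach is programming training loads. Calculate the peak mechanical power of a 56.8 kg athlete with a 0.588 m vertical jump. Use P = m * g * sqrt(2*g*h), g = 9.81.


First, sqrt(2gh) = sqrt(2 * 9.81 * 0.588)
= sqrt(11.53656) = 3.396551 m/s
Power = 56.8 * 9.81 * 3.396551 = 1892.59 W

1892.59 W


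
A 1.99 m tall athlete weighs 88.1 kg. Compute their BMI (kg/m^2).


height^2 = 3.9601 m^2
BMI = 88.1 / 3.9601 = 22.25 kg/m^2

22.25 kg/m^2


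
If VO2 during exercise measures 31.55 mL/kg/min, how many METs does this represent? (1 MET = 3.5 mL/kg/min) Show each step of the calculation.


METs = VO2 / 3.5 = 31.55 / 3.5 = 9.01

9.01 METs


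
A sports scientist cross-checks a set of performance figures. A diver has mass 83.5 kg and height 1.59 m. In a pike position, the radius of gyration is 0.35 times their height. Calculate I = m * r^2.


r = 0.35 * 1.59 = 0.5565 m
I = m * r^2 = 83.5 * 0.309692 = 25.859 kg*m^2

25.859 kg*m^2


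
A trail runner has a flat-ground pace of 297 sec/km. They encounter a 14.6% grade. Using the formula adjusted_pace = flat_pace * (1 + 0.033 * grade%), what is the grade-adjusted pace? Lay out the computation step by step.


Grade factor = 1 + 0.033 * 14.6 = 1.4818
Adjusted = 297 * 1.4818 = 440.09 sec/km

440.09 s/km


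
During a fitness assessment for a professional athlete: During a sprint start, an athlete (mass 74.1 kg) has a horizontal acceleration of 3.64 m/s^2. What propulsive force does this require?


Propulsive force = mass * acceleration
= 74.1 kg * 3.64 m/s^2
= 269.72 N

269.72 N


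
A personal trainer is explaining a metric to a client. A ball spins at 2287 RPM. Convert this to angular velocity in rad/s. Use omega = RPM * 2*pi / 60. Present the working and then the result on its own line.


omega = 2287 * 2 * pi / 60
= 2287 * 6.28318531 / 60
= 14369.645 / 60
= 239.494 rad/s

239.494 rad/s


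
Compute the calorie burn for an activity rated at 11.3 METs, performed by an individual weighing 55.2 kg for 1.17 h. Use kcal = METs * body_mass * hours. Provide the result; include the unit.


Product of METs and mass = 11.3 * 55.2 = 623.76
Total kcal = 623.76 * 1.17 = 729.8 kcal

729.8 kcal


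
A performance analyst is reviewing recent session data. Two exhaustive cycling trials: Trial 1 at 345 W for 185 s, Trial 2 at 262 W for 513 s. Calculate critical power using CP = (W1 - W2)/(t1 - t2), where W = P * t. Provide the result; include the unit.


W1 = 345 * 185 = 63825 J
W2 = 262 * 513 = 134406 J
CP = (63825 - 134406) / (185 - 513)
= -70581 / -328
= 215.19 W

215.19 W


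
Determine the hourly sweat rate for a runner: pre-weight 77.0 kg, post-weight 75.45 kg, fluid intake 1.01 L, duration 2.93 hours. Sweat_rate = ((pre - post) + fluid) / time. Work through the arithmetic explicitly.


Mass lost = 77.0 - 75.45 = 1.55 kg
Add fluid consumed: 1.55 + 1.01 = 2.56 L total sweat
Sweat rate = 2.56 / 2.93 = 0.874 L/h

0.874 L/h


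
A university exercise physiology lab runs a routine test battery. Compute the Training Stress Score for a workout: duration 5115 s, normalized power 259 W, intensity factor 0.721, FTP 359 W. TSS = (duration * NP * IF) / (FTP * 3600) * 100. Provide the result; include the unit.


Product = 5115 * 259 * 0.721 = 955169.985
Base = 359 * 3600 = 1292400
TSS = 955169.985 / 1292400 * 100 = 73.91

73.91 TSS


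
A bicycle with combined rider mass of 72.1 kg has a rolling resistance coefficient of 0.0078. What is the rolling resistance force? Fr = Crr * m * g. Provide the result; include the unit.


Fr = 0.0078 * 72.1 * 9.81
= 0.56238 * 9.81
= 5.517 N

5.517 N


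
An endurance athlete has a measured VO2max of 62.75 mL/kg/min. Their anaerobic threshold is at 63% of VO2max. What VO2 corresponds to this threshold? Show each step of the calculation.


Anaerobic threshold VO2 = VO2max * 63%
= 62.75 * 0.63
= 39.53 mL/kg/min

39.53 mL/kg/min


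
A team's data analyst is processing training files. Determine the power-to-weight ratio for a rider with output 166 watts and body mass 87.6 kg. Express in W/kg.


P/W = 166 / 87.6 = 1.895 W/kg

1.895 W/kg


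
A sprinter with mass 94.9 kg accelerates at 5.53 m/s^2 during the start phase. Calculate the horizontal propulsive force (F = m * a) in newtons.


F = m * a
= 94.9 * 5.53
= 524.8 N

524.8 N


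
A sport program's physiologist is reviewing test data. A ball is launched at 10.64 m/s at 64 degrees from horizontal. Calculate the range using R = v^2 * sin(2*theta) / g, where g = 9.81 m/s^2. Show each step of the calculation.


sin(2 * 64) = sin(128) = 0.788011
v^2 = 10.64^2 = 113.2096
R = 113.2096 * 0.788011 / 9.81
= 9.094 m

9.094 m


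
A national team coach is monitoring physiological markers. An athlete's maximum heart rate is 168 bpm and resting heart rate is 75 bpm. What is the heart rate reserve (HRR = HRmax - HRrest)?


HRR = HRmax - HRrest
= 168 - 75
= 93 bpm

93 bpm


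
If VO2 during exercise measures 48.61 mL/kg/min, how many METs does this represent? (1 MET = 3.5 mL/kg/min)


METs = VO2 / 3.5 = 48.61 / 3.5 = 13.89

13.89 METs


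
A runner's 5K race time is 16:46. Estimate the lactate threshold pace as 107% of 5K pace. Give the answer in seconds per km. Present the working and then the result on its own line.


Total race time = 16*60 + 46 = 1006 seconds
5K pace = 1006 / 5 = 201.2 sec/km
LT pace = 201.2 * 1.07 = 215.28 sec/km

215.28 s/km


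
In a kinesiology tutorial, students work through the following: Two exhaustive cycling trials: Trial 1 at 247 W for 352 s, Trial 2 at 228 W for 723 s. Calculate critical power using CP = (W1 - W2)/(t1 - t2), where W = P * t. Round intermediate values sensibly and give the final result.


W1 = 247 * 352 = 86944 J
W2 = 228 * 723 = 164844 J
CP = (86944 - 164844) / (352 - 723)
= -77900 / -371
= 209.97 W

209.97 W


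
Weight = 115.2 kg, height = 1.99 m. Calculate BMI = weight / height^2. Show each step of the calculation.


height^2 = 1.99^2 = 3.9601
BMI = 115.2 / 3.9601 = 29.09 kg/m^2

29.09 kg/m^2


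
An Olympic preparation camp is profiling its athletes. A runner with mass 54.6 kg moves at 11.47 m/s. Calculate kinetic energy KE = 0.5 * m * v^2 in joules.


v^2 = 11.47^2 = 131.5609
KE = 0.5 * 54.6 * 131.5609
= 3591.61 J

3591.61 J


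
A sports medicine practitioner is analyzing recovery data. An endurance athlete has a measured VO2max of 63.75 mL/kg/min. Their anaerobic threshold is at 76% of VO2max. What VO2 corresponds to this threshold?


Anaerobic threshold VO2 = VO2max * 76%
= 63.75 * 0.76
= 48.45 mL/kg/min

48.45 mL/kg/min


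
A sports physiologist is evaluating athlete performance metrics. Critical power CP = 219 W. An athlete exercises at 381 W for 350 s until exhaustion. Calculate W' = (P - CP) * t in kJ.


P - CP = 381 - 219 = 162 W
W' = 162 * 350 = 56700 J
= 56700 / 1000 = 56.7 kJ

56.7 kJ


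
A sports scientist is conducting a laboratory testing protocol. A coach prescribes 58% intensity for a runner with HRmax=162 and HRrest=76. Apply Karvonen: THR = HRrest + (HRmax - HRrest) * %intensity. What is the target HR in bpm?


Heart rate reserve = 162 - 76 = 86
Intensity fraction = 58 / 100 = 0.58
THR = 76 + 86 * 0.58 = 125.88 bpm

125.88 bpm


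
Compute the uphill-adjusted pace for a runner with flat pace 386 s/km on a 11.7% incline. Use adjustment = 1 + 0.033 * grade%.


Adjustment factor = 1 + 0.033 * 11.7 = 1.3861
Grade-adjusted pace = 386 * 1.3861 = 535.03 s/km

535.03 s/km


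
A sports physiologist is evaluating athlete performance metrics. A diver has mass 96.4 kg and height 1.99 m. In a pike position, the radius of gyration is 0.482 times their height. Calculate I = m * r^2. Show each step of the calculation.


r = 0.482 * 1.99 = 0.95918 m
I = m * r^2 = 96.4 * 0.920026 = 88.691 kg*m^2

88.691 kg*m^2


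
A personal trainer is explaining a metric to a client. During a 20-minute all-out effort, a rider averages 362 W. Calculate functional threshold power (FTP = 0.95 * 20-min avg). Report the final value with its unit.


FTP = 0.95 * 362
= 343.9 W

343.9 W


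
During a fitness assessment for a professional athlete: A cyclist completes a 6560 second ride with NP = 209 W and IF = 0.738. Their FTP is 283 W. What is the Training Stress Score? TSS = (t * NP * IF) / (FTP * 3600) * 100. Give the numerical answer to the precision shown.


t * NP * IF = 6560 * 209 * 0.738 = 1011827.52
FTP * 3600 = 1018800
TSS = (1011827.52 / 1018800) * 100 = 99.32

99.32 TSS


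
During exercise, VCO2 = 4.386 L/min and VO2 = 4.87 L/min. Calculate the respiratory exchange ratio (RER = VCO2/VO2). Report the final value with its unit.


RER = VCO2 / VO2
= 4.386 / 4.87
= 0.9006

0.9006


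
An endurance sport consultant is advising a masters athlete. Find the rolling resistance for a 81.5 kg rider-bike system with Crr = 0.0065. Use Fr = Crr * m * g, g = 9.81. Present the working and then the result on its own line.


m * g = 81.5 * 9.81 = 799.515 N
Fr = 0.0065 * 799.515 = 5.197 N

5.197 N


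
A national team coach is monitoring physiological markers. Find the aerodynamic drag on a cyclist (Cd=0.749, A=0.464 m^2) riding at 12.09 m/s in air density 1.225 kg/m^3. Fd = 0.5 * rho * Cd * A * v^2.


Fd = 0.5 * 1.225 * 0.749 * 0.464 * 12.09^2
= 0.5 * 1.225 * 0.749 * 0.464 * 146.1681
= 31.114 N

31.114 N


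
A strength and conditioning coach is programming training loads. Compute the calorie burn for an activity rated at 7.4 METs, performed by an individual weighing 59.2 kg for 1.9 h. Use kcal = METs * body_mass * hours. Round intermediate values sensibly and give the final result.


Product of METs and mass = 7.4 * 59.2 = 438.08
Total kcal = 438.08 * 1.9 = 832.35 kcal

832.35 kcal


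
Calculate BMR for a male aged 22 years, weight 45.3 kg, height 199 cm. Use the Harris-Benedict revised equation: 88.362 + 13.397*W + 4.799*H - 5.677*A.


Substituting values:
W term = 13.397 * 45.3 = 606.8841
H term = 4.799 * 199 = 955.001
A term = 5.677 * 22 = 124.894
BMR = 1525.35 kcal/day

1525.35 kcal/day


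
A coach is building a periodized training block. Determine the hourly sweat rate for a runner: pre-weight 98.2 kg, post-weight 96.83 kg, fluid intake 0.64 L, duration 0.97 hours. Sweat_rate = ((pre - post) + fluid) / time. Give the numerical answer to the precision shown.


Mass lost = 98.2 - 96.83 = 1.37 kg
Add fluid consumed: 1.37 + 0.64 = 2.01 L total sweat
Sweat rate = 2.01 / 0.97 = 2.072 L/h

2.072 L/h


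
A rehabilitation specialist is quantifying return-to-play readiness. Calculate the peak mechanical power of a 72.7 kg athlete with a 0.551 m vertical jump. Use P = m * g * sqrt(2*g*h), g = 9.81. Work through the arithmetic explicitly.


First, sqrt(2gh) = sqrt(2 * 9.81 * 0.551)
= sqrt(10.81062) = 3.287951 m/s
Power = 72.7 * 9.81 * 3.287951 = 2344.92 W

2344.92 W


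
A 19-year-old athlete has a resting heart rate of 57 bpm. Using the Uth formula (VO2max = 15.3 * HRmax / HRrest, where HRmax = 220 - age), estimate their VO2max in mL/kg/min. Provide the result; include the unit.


HRmax = 220 - 19 = 201 bpm
Ratio = HRmax / HRrest = 201 / 57 = 3.5263
VO2max = 15.3 * 3.5263 = 53.95 mL/kg/min

53.95 mL/kg/min


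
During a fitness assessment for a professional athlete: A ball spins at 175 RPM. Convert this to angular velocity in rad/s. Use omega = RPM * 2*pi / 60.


omega = 175 * 2 * pi / 60
= 175 * 6.28318531 / 60
= 1099.557 / 60
= 18.326 rad/s

18.326 rad/s


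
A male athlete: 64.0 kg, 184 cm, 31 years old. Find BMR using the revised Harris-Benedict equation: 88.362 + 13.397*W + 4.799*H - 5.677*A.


Intercept = 88.362
Weight contribution = 13.397 * 64.0 = 857.408
Height contribution = 4.799 * 184 = 883.016
Age contribution = 5.677 * 31 = 175.987
BMR = 88.362 + 857.408 + 883.016 - 175.987
= 1652.8 kcal/day

1652.8 kcal/day


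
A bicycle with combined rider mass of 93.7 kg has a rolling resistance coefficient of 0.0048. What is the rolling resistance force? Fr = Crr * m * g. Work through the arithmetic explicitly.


Fr = 0.0048 * 93.7 * 9.81
= 0.44976 * 9.81
= 4.412 N

4.412 N


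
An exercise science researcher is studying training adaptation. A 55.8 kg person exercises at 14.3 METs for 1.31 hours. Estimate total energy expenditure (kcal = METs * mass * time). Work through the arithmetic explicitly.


Energy = METs * mass(kg) * time(h)
= 14.3 * 55.8 * 1.31
= 1045.3 kcal

1045.3 kcal


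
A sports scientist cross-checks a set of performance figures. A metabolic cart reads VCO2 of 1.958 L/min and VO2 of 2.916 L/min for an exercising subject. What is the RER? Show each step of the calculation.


RER = VCO2 / VO2 = 1.958 / 2.916 = 0.6715

0.6715


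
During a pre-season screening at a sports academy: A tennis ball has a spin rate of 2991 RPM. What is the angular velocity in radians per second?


Convert RPM to rad/s: multiply by 2*pi and divide by 60
omega = 2991 * 2 * pi / 60
= 313.217 rad/s

313.217 rad/s


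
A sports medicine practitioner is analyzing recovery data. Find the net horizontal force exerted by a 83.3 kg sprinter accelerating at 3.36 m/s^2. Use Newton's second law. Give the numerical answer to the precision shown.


Newton's second law: F = m * a
F = 83.3 * 3.36 = 279.89 N

279.89 N


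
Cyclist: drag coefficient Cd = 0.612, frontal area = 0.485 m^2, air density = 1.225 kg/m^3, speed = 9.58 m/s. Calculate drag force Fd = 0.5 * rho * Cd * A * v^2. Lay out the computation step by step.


v^2 = 9.58^2 = 91.7764
Fd = 0.5 * 1.225 * 0.612 * 0.485 * 91.7764
= 16.685 N

16.685 N


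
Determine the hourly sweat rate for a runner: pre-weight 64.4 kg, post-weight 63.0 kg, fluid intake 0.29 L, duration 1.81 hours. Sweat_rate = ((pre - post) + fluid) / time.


Mass lost = 64.4 - 63.0 = 1.4 kg
Add fluid consumed: 1.4 + 0.29 = 1.69 L total sweat
Sweat rate = 1.69 / 1.81 = 0.934 L/h

0.934 L/h


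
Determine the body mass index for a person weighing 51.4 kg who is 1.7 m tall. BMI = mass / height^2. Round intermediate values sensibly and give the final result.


BMI = mass / height^2
= 51.4 / 1.7^2
= 51.4 / 2.89
= 17.79 kg/m^2

17.79 kg/m^2


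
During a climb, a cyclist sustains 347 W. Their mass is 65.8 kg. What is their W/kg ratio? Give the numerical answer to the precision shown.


Power-to-weight = 347 W / 65.8 kg
= 5.274 W/kg

5.274 W/kg


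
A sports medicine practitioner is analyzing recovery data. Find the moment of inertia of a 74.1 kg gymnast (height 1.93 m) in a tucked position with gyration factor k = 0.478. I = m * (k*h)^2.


Radius of gyration = 0.478 * 1.93 = 0.92254 m
I = 74.1 * 0.92254^2
= 74.1 * 0.85108
= 63.065 kg*m^2

63.065 kg*m^2


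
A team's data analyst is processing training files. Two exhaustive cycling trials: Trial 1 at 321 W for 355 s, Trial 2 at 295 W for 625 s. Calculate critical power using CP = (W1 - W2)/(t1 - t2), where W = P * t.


W1 = 321 * 355 = 113955 J
W2 = 295 * 625 = 184375 J
CP = (113955 - 184375) / (355 - 625)
= -70420 / -270
= 260.81 W

260.81 W


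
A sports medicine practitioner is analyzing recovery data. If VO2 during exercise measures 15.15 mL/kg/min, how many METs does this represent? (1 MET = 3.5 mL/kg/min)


METs = VO2 / 3.5 = 15.15 / 3.5 = 4.33

4.33 METs


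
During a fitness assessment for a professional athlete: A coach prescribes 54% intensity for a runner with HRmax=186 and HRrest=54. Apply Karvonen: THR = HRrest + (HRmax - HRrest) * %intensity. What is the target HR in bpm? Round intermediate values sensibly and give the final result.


Heart rate reserve = 186 - 54 = 132
Intensity fraction = 54 / 100 = 0.54
THR = 54 + 132 * 0.54 = 125.28 bpm

125.28 bpm
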